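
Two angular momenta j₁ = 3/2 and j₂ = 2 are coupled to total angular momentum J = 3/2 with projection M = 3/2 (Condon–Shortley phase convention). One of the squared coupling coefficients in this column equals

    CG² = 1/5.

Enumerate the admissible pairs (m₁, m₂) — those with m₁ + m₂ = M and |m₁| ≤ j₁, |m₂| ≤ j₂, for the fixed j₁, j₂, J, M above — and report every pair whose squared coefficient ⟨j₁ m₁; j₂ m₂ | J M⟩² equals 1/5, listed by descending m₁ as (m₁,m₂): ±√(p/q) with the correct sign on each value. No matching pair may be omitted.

Admissible pairs with m₁+m₂ = M = 3/2: (-1/2,2), (1/2,1), (3/2,0)
  (m₁,m₂)=(3/2,0): CG² = 1/5, CG = +√(1/5)   ← matches the target
  (m₁,m₂)=(1/2,1): CG² = 2/5, CG = −√(2/5)
  (m₁,m₂)=(-1/2,2): CG² = 2/5, CG = +√(2/5)
Pairs with CG² = 1/5: (3/2,0): +√(1/5)

(3/2,0): +√(1/5)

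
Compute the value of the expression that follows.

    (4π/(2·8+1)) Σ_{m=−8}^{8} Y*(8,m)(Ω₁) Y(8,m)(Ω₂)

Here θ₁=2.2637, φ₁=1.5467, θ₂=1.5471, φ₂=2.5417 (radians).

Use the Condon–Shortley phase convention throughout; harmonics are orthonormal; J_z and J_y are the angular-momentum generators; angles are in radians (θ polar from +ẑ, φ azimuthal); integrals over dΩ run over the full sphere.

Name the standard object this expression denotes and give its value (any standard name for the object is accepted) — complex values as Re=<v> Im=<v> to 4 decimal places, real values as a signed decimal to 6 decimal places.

Legendre polynomial (addition theorem), -0.263603

This sum is the spherical-harmonic addition theorem: it equals the Legendre polynomial P_l(cos γ) of the angle γ between the two directions.
Expand P_8 via completeness: Σ_{m} conj(Y_{8,m}) at Ω₁ times Y_{8,m} at Ω₂ —
  m=-8: Y*=0.06212 - 0.01213j  Y=0.04456 - 0.51234j  product -0.00344 - 0.03237j
  m=-7: Y*=0.03529 + 0.20721j  Y=0.02393 + 0.04248j  product -0.00796 + 0.00646j
  m=-6: Y*=-0.39566 + 0.05761j  Y=0.33425 + 0.16468j  product -0.14174 - 0.04590j
  m=-5: Y*=-0.05252 - 0.43384j  Y=-0.05698 + 0.00815j  product 0.00653 + 0.02429j
  m=-4: Y*=0.14313 - 0.01384j  Y=-0.24545 + 0.22503j  product -0.03202 + 0.03561j
  m=-3: Y*=-0.02048 - 0.28279j  Y=0.01401 - 0.06012j  product -0.01729 - 0.00273j
  m=-2: Y*=0.31060 - 0.01498j  Y=-0.11472 - 0.29488j  product -0.04005 - 0.08987j
  m=-1: Y*=-0.00366 - 0.15184j  Y=0.05244 + 0.03587j  product 0.00525 - 0.00809j
  m=+0: Y*=0.33633 + 0.00000j  Y=0.31163 + 0.00000j  product 0.10481 + 0.00000j
  m=+1: Y*=0.00366 - 0.15184j  Y=-0.05244 + 0.03587j  product 0.00525 + 0.00809j
  m=+2: Y*=0.31060 + 0.01498j  Y=-0.11472 + 0.29488j  product -0.04005 + 0.08987j
  m=+3: Y*=0.02048 - 0.28279j  Y=-0.01401 - 0.06012j  product -0.01729 + 0.00273j
  m=+4: Y*=0.14313 + 0.01384j  Y=-0.24545 - 0.22503j  product -0.03202 - 0.03561j
  m=+5: Y*=0.05252 - 0.43384j  Y=0.05698 + 0.00815j  product 0.00653 - 0.02429j
  m=+6: Y*=-0.39566 - 0.05761j  Y=0.33425 - 0.16468j  product -0.14174 + 0.04590j
  m=+7: Y*=-0.03529 + 0.20721j  Y=-0.02393 + 0.04248j  product -0.00796 - 0.00646j
  m=+8: Y*=0.06212 + 0.01213j  Y=0.04456 + 0.51234j  product -0.00344 + 0.03237j
Σ over m = -0.35661 + 0.00000j; ×(4π/17) → -0.26360 + 0.00000j. Real part: -0.263603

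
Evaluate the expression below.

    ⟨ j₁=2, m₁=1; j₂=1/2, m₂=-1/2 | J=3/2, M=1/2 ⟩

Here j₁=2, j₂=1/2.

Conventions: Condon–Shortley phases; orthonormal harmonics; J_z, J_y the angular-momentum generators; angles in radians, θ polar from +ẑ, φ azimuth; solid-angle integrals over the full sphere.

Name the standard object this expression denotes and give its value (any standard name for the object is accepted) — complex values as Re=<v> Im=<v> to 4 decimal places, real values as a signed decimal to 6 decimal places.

Clebsch–Gordan coefficient, +√(3/5) ≈ +0.774597

This is a Clebsch–Gordan (vector-coupling) coefficient.
√[4·1!3!0!/5! · 3!1!0!1!2!1!] = √(12/5)
  +(−1)^0/∏(0,1,1,0,2,0)! = 1/2  (running 1/2)
⟨..|..⟩ = √(12/5)·(1/2) = +0.774597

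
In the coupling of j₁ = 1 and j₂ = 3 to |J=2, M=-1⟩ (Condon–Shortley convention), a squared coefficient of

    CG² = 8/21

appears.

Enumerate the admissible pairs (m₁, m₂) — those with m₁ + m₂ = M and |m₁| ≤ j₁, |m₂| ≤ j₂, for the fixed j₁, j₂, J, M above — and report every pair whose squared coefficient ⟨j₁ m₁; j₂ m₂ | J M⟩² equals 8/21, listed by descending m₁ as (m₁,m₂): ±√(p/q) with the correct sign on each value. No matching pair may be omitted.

(0,-1): −√(8/21)

Admissible pairs with m₁+m₂ = M = -1: (-1,0), (0,-1), (1,-2)
  (m₁,m₂)=(1,-2): CG² = 10/21, CG = +√(10/21)
  (m₁,m₂)=(0,-1): CG² = 8/21, CG = −√(8/21)   ← matches the target
  (m₁,m₂)=(-1,0): CG² = 1/7, CG = +√(1/7)
Pairs with CG² = 8/21: (0,-1): −√(8/21)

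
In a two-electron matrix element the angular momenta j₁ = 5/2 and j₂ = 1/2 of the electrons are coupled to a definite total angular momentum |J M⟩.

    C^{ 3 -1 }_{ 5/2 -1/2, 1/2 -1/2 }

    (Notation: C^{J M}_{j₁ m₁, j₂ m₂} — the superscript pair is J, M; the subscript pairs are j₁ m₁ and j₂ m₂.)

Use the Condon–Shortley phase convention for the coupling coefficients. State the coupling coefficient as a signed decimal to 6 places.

+0.816497

√[7·0!5!1!/7! · 2!3!0!1!2!4!] = √(96)
  +(−1)^0/∏(0,0,3,0,2,1)! = 1/12  (running 1/12)
⟨..|..⟩ = √(96)·(1/12) = +0.816497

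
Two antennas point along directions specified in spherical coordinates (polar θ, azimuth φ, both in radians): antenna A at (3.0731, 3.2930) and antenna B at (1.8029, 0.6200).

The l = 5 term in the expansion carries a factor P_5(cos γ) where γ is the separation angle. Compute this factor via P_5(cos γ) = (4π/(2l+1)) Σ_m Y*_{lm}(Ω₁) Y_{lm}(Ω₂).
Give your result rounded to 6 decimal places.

Summing Y*_{l m}(θ₁,φ₁)·Y_{l m}(θ₂,φ₂) over m ∈ [−5, 5]; prefactor 4π/(2·5+1) = 1.142397:
  m=-5: (-0.00000 - 0.00000j) × (-0.40480 - 0.01685j) = 0.00000 + 0.00000j  (running Σ = 0.00000 + 0.00000j)
  m=-4: (-0.00003 - 0.00002j) × (0.23894 + 0.18605j) = -0.00000 - 0.00001j  (running Σ = -0.00000 - 0.00001j)
  m=-3: (-0.00079 - 0.00039j) × (0.04763 + 0.16008j) = 0.00002 - 0.00015j  (running Σ = 0.00002 - 0.00015j)
  m=-2: (-0.01501 - 0.00469j) × (0.10088 - 0.29377j) = -0.00289 + 0.00394j  (running Σ = -0.00287 + 0.00378j)
  m=-1: (-0.17052 - 0.02602j) × (0.08068 - 0.05760j) = -0.01526 + 0.00772j  (running Σ = -0.01813 + 0.01150j)
  m=0: (-0.90297 + 0.00000j) × (-0.30863 + 0.00000j) = 0.27868 + 0.00000j  (running Σ = 0.26056 + 0.01150j)
  m=1: (0.17052 - 0.02602j) × (-0.08068 - 0.05760j) = -0.01526 - 0.00772j  (running Σ = 0.24530 + 0.00378j)
  m=2: (-0.01501 + 0.00469j) × (0.10088 + 0.29377j) = -0.00289 - 0.00394j  (running Σ = 0.24241 - 0.00015j)
  m=3: (0.00079 - 0.00039j) × (-0.04763 + 0.16008j) = 0.00002 + 0.00015j  (running Σ = 0.24243 - 0.00001j)
  m=4: (-0.00003 + 0.00002j) × (0.23894 - 0.18605j) = -0.00000 + 0.00001j  (running Σ = 0.24243 + 0.00000j)
  m=5: (0.00000 - 0.00000j) × (0.40480 - 0.01685j) = 0.00000 - 0.00000j  (running Σ = 0.24243 - 0.00000j)
Σ over m = 0.24243 - 0.00000j; ×(4π/11) → 0.27695 - 0.00000j. Real part: 0.276950

0.276950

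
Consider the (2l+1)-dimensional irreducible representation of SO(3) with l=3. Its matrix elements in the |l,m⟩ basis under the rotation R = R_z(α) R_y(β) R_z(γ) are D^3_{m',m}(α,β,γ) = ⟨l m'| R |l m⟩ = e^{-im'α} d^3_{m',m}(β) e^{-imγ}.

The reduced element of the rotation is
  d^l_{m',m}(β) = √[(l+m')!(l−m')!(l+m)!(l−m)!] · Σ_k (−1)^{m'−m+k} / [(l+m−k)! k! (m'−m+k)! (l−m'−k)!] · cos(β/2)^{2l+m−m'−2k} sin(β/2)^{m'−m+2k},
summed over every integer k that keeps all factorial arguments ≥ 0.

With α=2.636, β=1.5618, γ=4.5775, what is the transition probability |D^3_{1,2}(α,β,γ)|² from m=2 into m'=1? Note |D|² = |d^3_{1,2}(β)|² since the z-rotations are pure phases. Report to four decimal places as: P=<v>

Split into d^3_{1,2}(β=1.5618) × two z-phases.
Half-angle: c=0.710280, s=0.703919. N=√(24·2·120·1)=75.894664
Admissible k: 1..2 (factorial args all ≥0)
  k=1: (−1)^0·75.8947/(24)·0.7103^5·0.7039^1 = +0.402413
  k=2: (−1)^1·75.8947/(12)·0.7103^3·0.7039^3 = -0.790473
d^3_{1,2}(1.5618) = +0.402413 -0.790473 = -0.388061
|D^3_{1,2}|² = |d^3_{1,2}(β)|² = (-0.388061)² = 0.150591 (the z-rotation phases have unit modulus)

P=0.1506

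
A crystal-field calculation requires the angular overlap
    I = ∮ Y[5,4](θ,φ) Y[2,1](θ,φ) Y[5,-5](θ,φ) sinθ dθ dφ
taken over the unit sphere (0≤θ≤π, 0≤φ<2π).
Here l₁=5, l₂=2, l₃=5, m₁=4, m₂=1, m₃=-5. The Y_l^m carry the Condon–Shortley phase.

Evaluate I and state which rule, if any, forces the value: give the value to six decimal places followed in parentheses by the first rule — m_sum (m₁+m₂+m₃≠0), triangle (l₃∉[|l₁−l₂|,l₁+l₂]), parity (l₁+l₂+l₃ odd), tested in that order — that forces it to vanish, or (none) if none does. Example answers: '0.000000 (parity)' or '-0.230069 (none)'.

-0.187924 (none)

Rules hold: Σm=0, L=12 even, 3≤5≤7.
N = 11·5·11 = 605
Δ = 2!·8!·2!/13! = 1/38610
Racah Σ t=0..2: t=0:+1/2880 t=1:−1/576 t=2:+1/2880 = -1/960
⇒ 3j(5 2 5; 0 0 0)² = 10/429, sgn +1
Racah Σ t=1..1: t=1:−1/80640 = -1/80640
⇒ 3j(5 2 5; 4 1 -5)² = 9/286, sgn -1
4πI² = N·(3j₀)²·(3jₘ)² = 75/169
I = -1·√(0.443787/4π) = -0.18792404
No selection rule forces the value: the integral is nonzero (none).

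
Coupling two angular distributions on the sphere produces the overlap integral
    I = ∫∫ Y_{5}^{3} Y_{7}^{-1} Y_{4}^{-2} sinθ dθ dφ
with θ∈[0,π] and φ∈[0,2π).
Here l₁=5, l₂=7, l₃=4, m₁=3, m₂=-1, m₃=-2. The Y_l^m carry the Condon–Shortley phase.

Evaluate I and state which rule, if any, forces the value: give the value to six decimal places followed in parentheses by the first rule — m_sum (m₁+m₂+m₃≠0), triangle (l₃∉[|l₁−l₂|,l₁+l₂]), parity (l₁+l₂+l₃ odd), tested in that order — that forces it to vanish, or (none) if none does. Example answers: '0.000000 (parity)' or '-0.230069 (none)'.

Rules hold: Σm=0, L=16 even, 2≤4≤12.
N = 11·15·9 = 1485
Δ = 8!·2!·6!/17! = 1/6126120
Racah Σ t=3..5: t=3:−1/69120 t=4:+1/20736 t=5:−1/69120 = 1/51840
⇒ 3j(5 7 4; 0 0 0)² = 280/21879, sgn +1
Racah Σ t=0..2: t=0:+1/58060800 t=1:−1/604800 t=2:+1/138240 = 13/2322432
⇒ 3j(5 7 4; 3 -1 -2)² = 1625/94248, sgn +1
4πI² = N·(3j₀)²·(3jₘ)² = 3125/9537
I = +1·√(0.327671/4π) = 0.16147831
No selection rule forces the value: the integral is nonzero (none).

0.161478 (none)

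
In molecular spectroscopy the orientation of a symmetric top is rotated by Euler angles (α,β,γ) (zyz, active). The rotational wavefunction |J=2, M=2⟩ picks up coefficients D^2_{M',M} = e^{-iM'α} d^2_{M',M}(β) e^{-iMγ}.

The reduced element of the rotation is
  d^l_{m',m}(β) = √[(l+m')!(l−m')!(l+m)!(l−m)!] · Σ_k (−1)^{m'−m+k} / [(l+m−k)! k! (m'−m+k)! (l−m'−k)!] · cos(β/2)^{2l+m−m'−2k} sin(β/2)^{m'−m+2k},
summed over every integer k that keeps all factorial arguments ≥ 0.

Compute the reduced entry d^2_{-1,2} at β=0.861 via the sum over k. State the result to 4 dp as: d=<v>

d=0.1321

d^2_{-1,2}(β=0.8610) via the finite sum:
c=cos(0.861000/2)=0.908757, s=sin(0.861000/2)=0.417325; N=√[1·6·24·1]=12.000000
The bounds max(0,m−m')=3 and min(l+m,l−m')=3 give 1 term
  k=3: (−1)^0·12.0000/(6)·0.9088^1·0.4173^3 = +0.132100
d^2_{-1,2}(0.8610) = +0.132100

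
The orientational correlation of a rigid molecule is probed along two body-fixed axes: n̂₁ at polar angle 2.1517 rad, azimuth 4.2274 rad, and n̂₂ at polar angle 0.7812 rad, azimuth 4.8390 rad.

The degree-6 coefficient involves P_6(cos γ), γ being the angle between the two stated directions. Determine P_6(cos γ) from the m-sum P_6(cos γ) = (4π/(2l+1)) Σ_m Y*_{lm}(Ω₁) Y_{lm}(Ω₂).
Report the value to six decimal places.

Addition theorem: P_6(cos γ) = (4π/13) Σ_m Y*_{lm}(Ω₁) Y_{lm}(Ω₂), m = −6…6:
  m=-6: (0.16047 + 0.03785j) × (-0.04269 + 0.04055j) = -0.00839 + 0.00489j  (running Σ = -0.00839 + 0.00489j)
  m=-5: (0.24628 - 0.28271j) × (0.12168 + 0.16582j) = 0.07685 + 0.00644j  (running Σ = 0.06846 + 0.01133j)
  m=-4: (-0.14541 - 0.37583j) × (0.34867 - 0.19341j) = -0.12339 - 0.10292j  (running Σ = -0.05493 - 0.09159j)
  m=-3: (-0.06488 - 0.00755j) × (-0.15244 - 0.38184j) = 0.00701 + 0.02592j  (running Σ = -0.04792 - 0.06567j)
  m=-2: (0.18373 - 0.26808j) × (-0.04902 + 0.01268j) = -0.00561 + 0.01547j  (running Σ = -0.05353 - 0.05019j)
  m=-1: (-0.09179 - 0.17419j) × (-0.04517 - 0.35489j) = -0.05767 + 0.04044j  (running Σ = -0.11120 - 0.00975j)
  m=0: (0.27728 + 0.00000j) × (-0.16075 + 0.00000j) = -0.04457 + 0.00000j  (running Σ = -0.15577 - 0.00975j)
  m=1: (0.09179 - 0.17419j) × (0.04517 - 0.35489j) = -0.05767 - 0.04044j  (running Σ = -0.21344 - 0.05019j)
  m=2: (0.18373 + 0.26808j) × (-0.04902 - 0.01268j) = -0.00561 - 0.01547j  (running Σ = -0.21904 - 0.06567j)
  m=3: (0.06488 - 0.00755j) × (0.15244 - 0.38184j) = 0.00701 - 0.02592j  (running Σ = -0.21204 - 0.09159j)
  m=4: (-0.14541 + 0.37583j) × (0.34867 + 0.19341j) = -0.12339 + 0.10292j  (running Σ = -0.33543 + 0.01133j)
  m=5: (-0.24628 - 0.28271j) × (-0.12168 + 0.16582j) = 0.07685 - 0.00644j  (running Σ = -0.25858 + 0.00489j)
  m=6: (0.16047 - 0.03785j) × (-0.04269 - 0.04055j) = -0.00839 - 0.00489j  (running Σ = -0.26696 + 0.00000j)
Accumulated sum -0.26696 + 0.00000j; after 4π/(2l+1) scaling, -0.25806 + 0.00000j ⇒ P_6 = -0.258059

-0.258059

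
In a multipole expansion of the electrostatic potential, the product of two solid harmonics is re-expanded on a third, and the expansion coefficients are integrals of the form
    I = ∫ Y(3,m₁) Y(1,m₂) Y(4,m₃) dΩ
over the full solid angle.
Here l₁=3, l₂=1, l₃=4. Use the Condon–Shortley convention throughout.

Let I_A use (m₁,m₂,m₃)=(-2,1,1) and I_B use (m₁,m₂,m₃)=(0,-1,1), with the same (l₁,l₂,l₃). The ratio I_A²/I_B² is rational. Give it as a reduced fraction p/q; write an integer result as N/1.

3/10

Same 3,1,4: normalisation and zero-m 3j drop out of the ratio.
A: Δ: 0! 6! 2! / 9! → 1/252; sum: t=0:+1/240 = 1/240; 3j²(3 1 4; -2 1 1) = Δ·Π!·Σ² = 1/84  (sign -1)
B: Δ: 0! 6! 2! / 9! → 1/252; sum: t=0:+1/72 = 1/72; 3j²(3 1 4; 0 -1 1) = Δ·Π!·Σ² = 5/126  (sign -1)
I_A²/I_B² = (1/84)/(5/126) = 3/10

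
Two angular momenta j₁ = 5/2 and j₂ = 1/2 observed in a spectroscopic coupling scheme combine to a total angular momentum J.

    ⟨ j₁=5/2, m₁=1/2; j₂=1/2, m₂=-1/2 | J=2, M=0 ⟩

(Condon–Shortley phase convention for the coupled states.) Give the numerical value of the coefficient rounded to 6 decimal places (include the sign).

triangle: 1!×4!×0!/6! = 24/720
(j±m)!: 3!×2!×0!×1!×2!×2! = 48
prefactor² = (2J+1)×Δ×N² = 8
  k=0: +1/(0!×1!×2!×0!×2!×0!) = 1/4
Σ = 1/4  ⇒  CG² = 8×(1/4)² = 1/2
CG = +√(1/2) = +0.707107

+0.707107  (= +√(1/2))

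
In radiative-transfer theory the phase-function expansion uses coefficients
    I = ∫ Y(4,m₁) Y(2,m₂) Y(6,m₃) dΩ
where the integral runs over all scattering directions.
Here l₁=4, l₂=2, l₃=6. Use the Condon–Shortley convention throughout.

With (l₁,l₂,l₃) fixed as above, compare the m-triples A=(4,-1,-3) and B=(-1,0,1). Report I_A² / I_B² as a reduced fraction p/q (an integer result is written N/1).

3/70

Same 4,2,6: normalisation and zero-m 3j drop out of the ratio.
A: Δ: 0! 8! 4! / 13! → 1/6435; sum: t=0:+1/241920 = 1/241920; 3j²(4 2 6; 4 -1 -3) = Δ·Π!·Σ² = 1/715  (sign -1)
B: Δ: 0! 8! 4! / 13! → 1/6435; sum: t=0:+1/2880 = 1/2880; 3j²(4 2 6; -1 0 1) = Δ·Π!·Σ² = 14/429  (sign -1)
I_A²/I_B² = (1/715)/(14/429) = 3/70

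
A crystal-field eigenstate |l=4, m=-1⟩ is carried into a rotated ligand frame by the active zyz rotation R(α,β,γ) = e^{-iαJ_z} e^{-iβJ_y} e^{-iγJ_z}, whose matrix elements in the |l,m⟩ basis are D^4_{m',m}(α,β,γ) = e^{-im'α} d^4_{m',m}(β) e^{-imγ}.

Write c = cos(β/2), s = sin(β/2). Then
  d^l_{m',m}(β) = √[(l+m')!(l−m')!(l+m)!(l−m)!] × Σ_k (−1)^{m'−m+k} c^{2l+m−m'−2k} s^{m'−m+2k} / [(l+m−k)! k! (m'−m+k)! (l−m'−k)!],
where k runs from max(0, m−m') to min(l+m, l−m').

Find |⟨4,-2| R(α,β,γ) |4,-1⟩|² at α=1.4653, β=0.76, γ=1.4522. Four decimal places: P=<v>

D^4_{-2,-1}(1.4653,0.7600,1.4522) = e^{-i·-2·1.4653}·d^4_{-2,-1}(0.7600)·e^{-i·-1·1.4522}. Compute d first:
With c≡cos(β/2)=0.928665 and s≡sin(β/2)=0.370920, N=[2·720·6·120]^{1/2}=1018.233765
k∈{1,2,3} keeps every argument non-negative
  k=1: (−1)^0·1018.2338/(240)·0.9287^7·0.3709^1 = +0.937410
  k=2: (−1)^1·1018.2338/(48)·0.9287^5·0.3709^3 = -0.747727
  k=3: (−1)^2·1018.2338/(72)·0.9287^3·0.3709^5 = +0.079524
d^4_{-2,-1}(0.7600) = +0.937410 -0.747727 +0.079524 = +0.269206
|D^4_{-2,-1}|² = |d^4_{-2,-1}(β)|² = (+0.269206)² = 0.072472 (the z-rotation phases have unit modulus)

P=0.0725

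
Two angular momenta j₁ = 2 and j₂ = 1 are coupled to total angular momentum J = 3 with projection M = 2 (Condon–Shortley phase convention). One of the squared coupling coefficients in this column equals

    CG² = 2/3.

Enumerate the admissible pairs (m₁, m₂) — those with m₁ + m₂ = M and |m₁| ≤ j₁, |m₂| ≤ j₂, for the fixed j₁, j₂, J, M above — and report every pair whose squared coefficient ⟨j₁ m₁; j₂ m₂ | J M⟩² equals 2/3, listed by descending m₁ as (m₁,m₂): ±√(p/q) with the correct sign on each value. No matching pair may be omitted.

Admissible pairs with m₁+m₂ = M = 2: (1,1), (2,0)
  (m₁,m₂)=(2,0): CG² = 1/3, CG = +√(1/3)
  (m₁,m₂)=(1,1): CG² = 2/3, CG = +√(2/3)   ← matches the target
Pairs with CG² = 2/3: (1,1): +√(2/3)

(1,1): +√(2/3)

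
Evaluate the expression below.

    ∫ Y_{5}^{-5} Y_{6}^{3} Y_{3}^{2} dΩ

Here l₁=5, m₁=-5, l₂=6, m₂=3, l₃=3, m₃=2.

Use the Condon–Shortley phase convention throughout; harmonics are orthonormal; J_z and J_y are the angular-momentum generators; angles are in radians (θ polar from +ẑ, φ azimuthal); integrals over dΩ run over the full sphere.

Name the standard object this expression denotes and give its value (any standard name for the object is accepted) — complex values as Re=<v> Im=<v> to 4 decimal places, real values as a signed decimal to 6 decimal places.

This is a Gaunt coefficient — the integral of a triple product of spherical harmonics over the sphere.
Rules hold: Σm=0, L=14 even, 1≤3≤11.
N = 11·13·7 = 1001
Δ = 8!·2!·4!/15! = 1/675675
Racah Σ t=3..5: t=3:−1/8640 t=4:+1/2304 t=5:−1/8640 = 7/34560
⇒ 3j(5 6 3; 0 0 0)² = 7/429, sgn -1
Racah Σ t=8..8: t=8:+1/483840 = 1/483840
⇒ 3j(5 6 3; -5 3 2)² = 6/1001, sgn -1
4πI² = N·(3j₀)²·(3jₘ)² = 14/143
I = +1·√(0.0979021/4π) = 0.08826552

Gaunt coefficient, +0.088266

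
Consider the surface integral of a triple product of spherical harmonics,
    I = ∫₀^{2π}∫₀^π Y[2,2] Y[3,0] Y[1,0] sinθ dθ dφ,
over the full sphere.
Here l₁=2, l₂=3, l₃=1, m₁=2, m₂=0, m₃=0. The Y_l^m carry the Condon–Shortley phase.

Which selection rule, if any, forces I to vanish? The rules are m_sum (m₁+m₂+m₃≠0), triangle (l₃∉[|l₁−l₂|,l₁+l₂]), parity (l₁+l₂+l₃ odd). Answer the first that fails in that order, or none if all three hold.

m_sum

azimuthal sum: 2 + 0 + 0 = 2  ✗
1 ≤ 1 ≤ 5 (triangle on l)
L = 2 + 3 + 1 = 6 (even)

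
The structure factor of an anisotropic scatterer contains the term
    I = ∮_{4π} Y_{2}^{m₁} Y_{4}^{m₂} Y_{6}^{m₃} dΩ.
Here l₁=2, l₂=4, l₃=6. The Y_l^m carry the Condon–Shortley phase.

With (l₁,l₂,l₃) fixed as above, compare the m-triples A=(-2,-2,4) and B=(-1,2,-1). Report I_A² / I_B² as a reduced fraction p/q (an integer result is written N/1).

Same 2,4,6: normalisation and zero-m 3j drop out of the ratio.
A: Δ: 0! 4! 8! / 13! → 1/6435; sum: t=0:+1/34560 = 1/34560; 3j²(2 4 6; -2 -2 4) = Δ·Π!·Σ² = 14/429  (sign +1)
B: Δ: 0! 4! 8! / 13! → 1/6435; sum: t=0:+1/8640 = 1/8640; 3j²(2 4 6; -1 2 -1) = Δ·Π!·Σ² = 14/1287  (sign -1)
I_A²/I_B² = (14/429)/(14/1287) = 3/1

3/1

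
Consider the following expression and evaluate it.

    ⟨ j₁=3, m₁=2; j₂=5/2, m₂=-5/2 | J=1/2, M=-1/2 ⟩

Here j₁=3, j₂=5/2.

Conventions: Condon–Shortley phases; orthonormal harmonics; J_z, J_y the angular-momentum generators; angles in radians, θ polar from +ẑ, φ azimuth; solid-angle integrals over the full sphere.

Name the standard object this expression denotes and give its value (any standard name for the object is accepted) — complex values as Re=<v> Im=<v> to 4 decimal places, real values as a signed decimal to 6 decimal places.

Clebsch–Gordan coefficient, +√(1/21) ≈ +0.218218

This is a Clebsch–Gordan (vector-coupling) coefficient.
j₁+j₂−J=5  J+j₁−j₂=1  J−j₁+j₂=0  j₁+j₂+J+1=7
(j₁±m₁, j₂±m₂, J±M) = (5,1,0,5,0,1)
P² = 4800/7
sum k=0..0:
  [0] +1/120 = 1/120
S = 1/120
C² = P²·S² = 1/21 ; C = +0.218218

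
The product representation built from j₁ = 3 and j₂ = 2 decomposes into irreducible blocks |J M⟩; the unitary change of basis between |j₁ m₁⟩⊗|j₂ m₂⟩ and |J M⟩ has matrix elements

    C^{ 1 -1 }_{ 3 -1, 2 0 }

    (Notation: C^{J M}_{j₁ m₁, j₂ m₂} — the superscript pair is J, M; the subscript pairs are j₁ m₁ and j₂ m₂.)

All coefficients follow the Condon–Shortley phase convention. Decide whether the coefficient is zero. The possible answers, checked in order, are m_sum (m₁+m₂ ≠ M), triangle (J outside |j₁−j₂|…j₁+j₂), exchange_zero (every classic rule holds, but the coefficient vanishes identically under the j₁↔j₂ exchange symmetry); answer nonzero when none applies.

m-sum: m₁+m₂ = -1+0 = -1, M = -1  ✓
triangle: |j₁−j₂| = 1 ≤ J = 1 ≤ j₁+j₂ = 5  ✓
exchange: j₁≠j₂ or m₁≠m₂ — the exchange symmetry imposes no constraint here
value check: CG = +√(6/35) = +0.414039 ≠ 0

nonzero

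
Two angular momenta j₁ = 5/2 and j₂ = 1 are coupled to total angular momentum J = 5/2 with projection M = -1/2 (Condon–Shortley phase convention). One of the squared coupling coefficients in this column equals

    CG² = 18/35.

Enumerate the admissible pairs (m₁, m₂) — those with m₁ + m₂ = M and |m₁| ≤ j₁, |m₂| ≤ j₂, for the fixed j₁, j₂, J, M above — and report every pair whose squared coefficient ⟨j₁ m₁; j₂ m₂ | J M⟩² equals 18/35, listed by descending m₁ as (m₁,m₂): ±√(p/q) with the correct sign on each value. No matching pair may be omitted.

Admissible pairs with m₁+m₂ = M = -1/2: (-3/2,1), (-1/2,0), (1/2,-1)
  (m₁,m₂)=(1/2,-1): CG² = 18/35, CG = +√(18/35)   ← matches the target
  (m₁,m₂)=(-1/2,0): CG² = 1/35, CG = −√(1/35)
  (m₁,m₂)=(-3/2,1): CG² = 16/35, CG = −√(16/35)
Pairs with CG² = 18/35: (1/2,-1): +√(18/35)

(1/2,-1): +√(18/35)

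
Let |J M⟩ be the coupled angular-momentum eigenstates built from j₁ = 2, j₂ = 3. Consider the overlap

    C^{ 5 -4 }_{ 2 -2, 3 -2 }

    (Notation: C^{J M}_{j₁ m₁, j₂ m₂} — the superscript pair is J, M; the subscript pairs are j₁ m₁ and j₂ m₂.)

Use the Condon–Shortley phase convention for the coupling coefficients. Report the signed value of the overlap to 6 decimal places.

j₁+j₂−J=0  J+j₁−j₂=4  J−j₁+j₂=6  j₁+j₂+J+1=11
(j₁±m₁, j₂±m₂, J±M) = (0,4,1,5,1,9)
P² = 4976640
sum k=0..0:
  [0] +1/2880 = 1/2880
S = 1/2880
C² = P²·S² = 3/5 ; C = +0.774597

+0.774597  (= +√(3/5))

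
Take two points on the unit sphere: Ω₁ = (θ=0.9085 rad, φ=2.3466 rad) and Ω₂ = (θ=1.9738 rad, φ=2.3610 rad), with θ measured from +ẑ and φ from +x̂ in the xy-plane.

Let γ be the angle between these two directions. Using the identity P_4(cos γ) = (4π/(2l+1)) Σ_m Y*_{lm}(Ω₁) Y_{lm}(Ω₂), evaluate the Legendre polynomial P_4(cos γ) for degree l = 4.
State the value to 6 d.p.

Expand P_4 via completeness: Σ_{m} conj(Y_{4,m}) at Ω₁ times Y_{4,m} at Ω₂ —
  [-4]  conj(Y_{4,-4})(Ω₁) = -0.171007+0.006566i ; Y_{4,-4}(Ω₂) = -0.316813+0.006091i ; Δ = +0.054137-0.003122i
  [-3]  conj(Y_{4,-3})(Ω₁) = +0.274466+0.259104i ; Y_{4,-3}(Ω₂) = -0.266266+0.274056i ; Δ = -0.144090+0.006229i
  [-2]  conj(Y_{4,-2})(Ω₁) = -0.006574-0.342551i ; Y_{4,-2}(Ω₂) = +0.000209+0.021697i ; Δ = +0.007431-0.000214i
  [-1]  conj(Y_{4,-1})(Ω₁) = +0.056716-0.057815i ; Y_{4,-1}(Ω₂) = -0.233230-0.230999i ; Δ = -0.026583+0.000383i
  [+0]  conj(Y_{4,0})(Ω₁) = -0.353276-0.000000i ; Y_{4,0}(Ω₂) = -0.083173+0.000000i ; Δ = +0.029383+0.000000i
  [+1]  conj(Y_{4,1})(Ω₁) = -0.056716-0.057815i ; Y_{4,1}(Ω₂) = +0.233230-0.230999i ; Δ = -0.026583-0.000383i
  [+2]  conj(Y_{4,2})(Ω₁) = -0.006574+0.342551i ; Y_{4,2}(Ω₂) = +0.000209-0.021697i ; Δ = +0.007431+0.000214i
  [+3]  conj(Y_{4,3})(Ω₁) = -0.274466+0.259104i ; Y_{4,3}(Ω₂) = +0.266266+0.274056i ; Δ = -0.144090-0.006229i
  [+4]  conj(Y_{4,4})(Ω₁) = -0.171007-0.006566i ; Y_{4,4}(Ω₂) = -0.316813-0.006091i ; Δ = +0.054137+0.003122i
Total Σ_m = -0.188827+0.000000i. Multiply by 1.396263: -0.263652+0.000000i. P_4(cos γ) = -0.263652

-0.263652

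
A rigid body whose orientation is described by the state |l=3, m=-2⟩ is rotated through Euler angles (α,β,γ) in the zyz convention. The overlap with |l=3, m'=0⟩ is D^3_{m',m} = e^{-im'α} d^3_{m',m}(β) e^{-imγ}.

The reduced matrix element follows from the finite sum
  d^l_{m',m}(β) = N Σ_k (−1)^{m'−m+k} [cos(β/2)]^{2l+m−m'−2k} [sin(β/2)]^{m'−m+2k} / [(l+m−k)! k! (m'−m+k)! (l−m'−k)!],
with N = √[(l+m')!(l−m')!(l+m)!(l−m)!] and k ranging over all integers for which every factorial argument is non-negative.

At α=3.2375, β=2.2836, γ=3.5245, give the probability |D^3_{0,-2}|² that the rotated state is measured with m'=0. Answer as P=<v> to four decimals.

P=0.2627

D^3_{0,-2}(3.2375,2.2836,3.5245) = e^{-i·0·3.2375}·d^3_{0,-2}(2.2836)·e^{-i·-2·3.5245}. Compute d first:
With c≡cos(β/2)=0.415958 and s≡sin(β/2)=0.909384, N=[6·6·1·120]^{1/2}=65.726707
k: max(0,(-2)−(0))=0 … min(3+(-2),3−(0))=1
  k=0: (−1)^2·65.7267/(12)·0.4160^4·0.9094^2 = +0.135598
  k=1: (−1)^3·65.7267/(12)·0.4160^2·0.9094^4 = -0.648110
d^3_{0,-2}(2.2836) = +0.135598 -0.648110 = -0.512512
|D^3_{0,-2}|² = |d^3_{0,-2}(β)|² = (-0.512512)² = 0.262668 (the z-rotation phases have unit modulus)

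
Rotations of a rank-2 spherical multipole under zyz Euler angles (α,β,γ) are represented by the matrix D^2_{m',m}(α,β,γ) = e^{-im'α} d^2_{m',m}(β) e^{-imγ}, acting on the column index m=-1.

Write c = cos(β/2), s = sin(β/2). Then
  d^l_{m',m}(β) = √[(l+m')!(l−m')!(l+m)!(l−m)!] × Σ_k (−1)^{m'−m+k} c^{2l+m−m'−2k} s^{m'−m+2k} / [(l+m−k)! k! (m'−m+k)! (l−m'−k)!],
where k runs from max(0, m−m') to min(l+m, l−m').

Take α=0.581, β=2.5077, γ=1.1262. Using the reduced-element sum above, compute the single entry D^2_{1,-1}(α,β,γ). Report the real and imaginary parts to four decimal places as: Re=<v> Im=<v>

D^2_{1,-1}(0.5810,2.5077,1.1262) = e^{-i·1·0.5810}·d^2_{1,-1}(2.5077)·e^{-i·-1·1.1262}. Compute d first:
With c≡cos(β/2)=0.311666 and s≡sin(β/2)=0.950192, N=[6·1·1·6]^{1/2}=6.000000
k∈{0,1} keeps every argument non-negative
  k=0: (−1)^2·6.0000/(2)·0.3117^2·0.9502^2 = +0.263102
  k=1: (−1)^3·6.0000/(6)·0.3117^0·0.9502^4 = -0.815163
d^2_{1,-1}(2.5077) = +0.263102 -0.815163 = -0.552062
Phases: e^{-i·(1)·0.5810}=+0.835914-0.548860i, e^{-i·(-1)·1.1262}=+0.430093+0.902784i ⇒ D=-0.472026-0.286293i

Re=-0.4720 Im=-0.2863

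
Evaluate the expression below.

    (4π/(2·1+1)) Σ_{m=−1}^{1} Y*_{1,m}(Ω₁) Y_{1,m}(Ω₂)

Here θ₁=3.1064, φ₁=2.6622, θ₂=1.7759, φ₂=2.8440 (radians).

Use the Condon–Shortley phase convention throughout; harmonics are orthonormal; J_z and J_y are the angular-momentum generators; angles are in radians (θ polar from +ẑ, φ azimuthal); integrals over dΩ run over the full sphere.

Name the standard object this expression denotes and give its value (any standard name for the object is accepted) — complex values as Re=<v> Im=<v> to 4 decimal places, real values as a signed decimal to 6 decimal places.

This sum is the spherical-harmonic addition theorem: it equals the Legendre polynomial P_l(cos γ) of the angle γ between the two directions.
Summing Y*_{l m}(θ₁,φ₁)·Y_{l m}(θ₂,φ₂) over m ∈ [−1, 1]; prefactor 4π/(2·1+1) = 4.188790:
  m=-1: (-0.010786+0.005607i) × (-0.323385-0.099182i) = +0.004044-0.000743i  (running Σ = +0.004044-0.000743i)
  m=0: (-0.488300-0.000000i) × (-0.099513+0.000000i) = +0.048592+0.000000i  (running Σ = +0.052636-0.000743i)
  m=1: (+0.010786+0.005607i) × (+0.323385-0.099182i) = +0.004044+0.000743i  (running Σ = +0.056681+0.000000i)
Σ over m = +0.056681+0.000000i; ×(4π/3) → +0.237423+0.000000i. Real part: 0.237423

Legendre polynomial (addition theorem), +0.237423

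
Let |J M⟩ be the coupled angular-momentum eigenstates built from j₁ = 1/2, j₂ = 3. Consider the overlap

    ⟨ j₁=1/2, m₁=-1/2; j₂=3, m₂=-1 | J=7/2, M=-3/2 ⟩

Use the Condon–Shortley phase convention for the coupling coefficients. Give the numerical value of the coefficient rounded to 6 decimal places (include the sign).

+0.845154  (= +√(5/7))

triangle: 0!·1!·6!/8! = 720/40320
(j±m)!: 0!·1!·2!·4!·2!·5! = 11520
prefactor² = (2J+1)·Δ·N² = 11520/7
  k=0: +1/(0!·0!·1!·2!·0!·4!) = 1/48
Σ = 1/48  ⇒  CG² = 11520/7·(1/48)² = 5/7
CG = +√(5/7) = +0.845154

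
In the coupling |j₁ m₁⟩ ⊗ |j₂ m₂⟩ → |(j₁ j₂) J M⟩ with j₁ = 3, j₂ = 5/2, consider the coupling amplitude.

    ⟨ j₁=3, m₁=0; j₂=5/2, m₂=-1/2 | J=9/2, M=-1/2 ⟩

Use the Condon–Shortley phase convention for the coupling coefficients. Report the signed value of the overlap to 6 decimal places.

j₁+j₂−J=1  J+j₁−j₂=5  J−j₁+j₂=4  j₁+j₂+J+1=11
(j₁±m₁, j₂±m₂, J±M) = (3,3,2,3,4,5)
P² = 69120/77
sum k=0..1:
  [0] +1/48 = 1/48
  [1] −1/72 = -1/72
S = 1/144
C² = P²·S² = 10/231 ; C = +0.208063

+√(10/231) ≈ +0.208063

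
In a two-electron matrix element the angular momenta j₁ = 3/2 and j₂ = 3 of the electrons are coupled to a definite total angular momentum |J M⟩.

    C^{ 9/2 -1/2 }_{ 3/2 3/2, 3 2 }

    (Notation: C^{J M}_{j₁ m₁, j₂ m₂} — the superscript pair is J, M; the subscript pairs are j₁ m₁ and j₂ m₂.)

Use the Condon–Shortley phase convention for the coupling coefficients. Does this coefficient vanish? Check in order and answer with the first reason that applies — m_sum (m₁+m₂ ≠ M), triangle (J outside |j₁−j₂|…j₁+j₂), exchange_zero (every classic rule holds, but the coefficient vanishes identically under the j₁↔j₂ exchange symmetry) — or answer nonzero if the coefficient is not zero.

m_sum

m-sum: m₁+m₂ = 3/2+2 = 7/2, M = -1/2  ✗ ⇒ coefficient is 0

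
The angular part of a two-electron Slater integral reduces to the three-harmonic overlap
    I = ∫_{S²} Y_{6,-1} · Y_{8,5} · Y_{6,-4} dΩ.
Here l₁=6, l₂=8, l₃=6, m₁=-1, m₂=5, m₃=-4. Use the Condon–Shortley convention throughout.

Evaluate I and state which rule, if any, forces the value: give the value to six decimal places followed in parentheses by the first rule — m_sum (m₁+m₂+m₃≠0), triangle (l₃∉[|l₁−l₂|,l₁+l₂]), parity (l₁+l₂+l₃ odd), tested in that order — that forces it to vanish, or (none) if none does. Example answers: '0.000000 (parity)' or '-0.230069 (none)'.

Checks pass: Σm=0; 20 even; l₃=6∈[2,14].
(2·6+1)(2·8+1)(2·6+1) = 2873
Δ: 8! 4! 8! / 21! → 1/1309458150
sum: t=2:+1/49766400 t=3:−1/3110400 t=4:+1/1327104 t=5:−1/3110400 t=6:+1/49766400 = 1/6635520
3j²(6 8 6; 0 0 0) = Δ·Π!·Σ² = 350/46189  (sign +1)
sum: t=5:−1/116121600 t=6:+1/43545600 t=7:−1/174182400 = 1/116121600
3j²(6 8 6; -1 5 -4) = Δ·Π!·Σ² = 3/323  (sign +1)
combine: 4πI² = 2873·350/46189·3/323 = 13650/67507
take √, sign +1: I = 0.12684898
No selection rule forces the value: the integral is nonzero (none).

0.126849 (none)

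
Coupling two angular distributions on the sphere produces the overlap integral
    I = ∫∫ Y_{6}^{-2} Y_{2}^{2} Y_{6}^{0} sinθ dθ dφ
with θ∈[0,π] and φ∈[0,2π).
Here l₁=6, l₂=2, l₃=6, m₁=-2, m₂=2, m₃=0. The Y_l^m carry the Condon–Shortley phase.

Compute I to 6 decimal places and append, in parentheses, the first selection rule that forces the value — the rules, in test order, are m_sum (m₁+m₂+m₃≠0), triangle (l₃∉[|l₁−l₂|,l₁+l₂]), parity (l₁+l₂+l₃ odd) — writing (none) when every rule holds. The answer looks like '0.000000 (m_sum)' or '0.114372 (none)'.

-0.191909 (none)

m-sum 0 ✓  L=14 even ✓  4≤6≤8 ✓
Π(2lᵢ+1) = 13×5×13 = 845
triangle coeff Δ(6,2,6) = 1/90090
Σ_t [0,2]: t=0:+1/69120 t=1:−1/14400 t=2:+1/69120 = -7/172800
(3j)²=14/715 [(6 2 6; 0 0 0)], sign=-1
Σ_t [2,2]: t=2:+1/69120 = 1/69120
(3j)²=4/143 [(6 2 6; -2 2 0)], sign=+1
⇒ 4πI² = 56/121
I = (-1)√(56/121/(4π)) = -0.19190947
No selection rule forces the value: the integral is nonzero (none).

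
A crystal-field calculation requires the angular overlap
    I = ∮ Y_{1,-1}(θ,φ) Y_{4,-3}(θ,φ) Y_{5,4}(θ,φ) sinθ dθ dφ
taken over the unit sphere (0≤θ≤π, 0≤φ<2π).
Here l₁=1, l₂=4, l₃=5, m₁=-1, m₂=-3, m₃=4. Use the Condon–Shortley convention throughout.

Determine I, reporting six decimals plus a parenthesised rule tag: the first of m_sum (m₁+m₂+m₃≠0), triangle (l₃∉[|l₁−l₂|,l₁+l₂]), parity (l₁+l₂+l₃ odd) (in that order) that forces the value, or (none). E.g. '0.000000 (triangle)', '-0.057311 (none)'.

0.294638 (none)

m-sum 0 ✓  L=10 even ✓  3≤5≤5 ✓
Π(2lᵢ+1) = 3×9×11 = 297
triangle coeff Δ(1,4,5) = 1/495
Σ_t [0,0]: t=0:+1/576 = 1/576
(3j)²=5/99 [(1 4 5; 0 0 0)], sign=-1
Σ_t [0,0]: t=0:+1/10080 = 1/10080
(3j)²=4/55 [(1 4 5; -1 -3 4)], sign=-1
⇒ 4πI² = 12/11
I = (+1)√(12/11/(4π)) = 0.29463840
No selection rule forces the value: the integral is nonzero (none).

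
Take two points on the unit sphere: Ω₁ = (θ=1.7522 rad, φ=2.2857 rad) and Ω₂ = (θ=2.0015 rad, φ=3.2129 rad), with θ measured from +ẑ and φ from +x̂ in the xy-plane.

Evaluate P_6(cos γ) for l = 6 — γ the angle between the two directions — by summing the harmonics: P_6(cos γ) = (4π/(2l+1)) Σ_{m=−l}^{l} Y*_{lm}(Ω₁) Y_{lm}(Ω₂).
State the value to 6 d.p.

0.143104

Expand P_6 via completeness: Σ_{m} conj(Y_{6,m}) at Ω₁ times Y_{6,m} at Ω₂ —
  [-6]  conj(Y_{6,-6})(Ω₁) = 0.17955 + 0.39888j ; Y_{6,-6}(Ω₂) = 0.24742 - 0.11283j ; Δ = 0.08943 + 0.07843j
  [-5]  conj(Y_{6,-5})(Ω₁) = -0.11660 + 0.25230j ; Y_{6,-5}(Ω₂) = 0.40561 - 0.15107j ; Δ = -0.00918 + 0.11995j
  [-4]  conj(Y_{6,-4})(Ω₁) = 0.20591 - 0.05965j ; Y_{6,-4}(Ω₂) = 0.21415 - 0.06279j ; Δ = 0.04035 - 0.02570j
  [-3]  conj(Y_{6,-3})(Ω₁) = 0.24811 + 0.16040j ; Y_{6,-3}(Ω₂) = -0.21585 + 0.04689j ; Δ = -0.06108 - 0.02299j
  [-2]  conj(Y_{6,-2})(Ω₁) = -0.01989 - 0.14010j ; Y_{6,-2}(Ω₂) = -0.30211 + 0.04338j ; Δ = 0.01209 + 0.04146j
  [-1]  conj(Y_{6,-1})(Ω₁) = 0.19450 - 0.22405j ; Y_{6,-1}(Ω₂) = 0.12055 - 0.00861j ; Δ = 0.02152 - 0.02869j
  [+0]  conj(Y_{6,0})(Ω₁) = -0.12130 + 0.00000j ; Y_{6,0}(Ω₂) = 0.31499 + 0.00000j ; Δ = -0.03821 + 0.00000j
  [+1]  conj(Y_{6,1})(Ω₁) = -0.19450 - 0.22405j ; Y_{6,1}(Ω₂) = -0.12055 - 0.00861j ; Δ = 0.02152 + 0.02869j
  [+2]  conj(Y_{6,2})(Ω₁) = -0.01989 + 0.14010j ; Y_{6,2}(Ω₂) = -0.30211 - 0.04338j ; Δ = 0.01209 - 0.04146j
  [+3]  conj(Y_{6,3})(Ω₁) = -0.24811 + 0.16040j ; Y_{6,3}(Ω₂) = 0.21585 + 0.04689j ; Δ = -0.06108 + 0.02299j
  [+4]  conj(Y_{6,4})(Ω₁) = 0.20591 + 0.05965j ; Y_{6,4}(Ω₂) = 0.21415 + 0.06279j ; Δ = 0.04035 + 0.02570j
  [+5]  conj(Y_{6,5})(Ω₁) = 0.11660 + 0.25230j ; Y_{6,5}(Ω₂) = -0.40561 - 0.15107j ; Δ = -0.00918 - 0.11995j
  [+6]  conj(Y_{6,6})(Ω₁) = 0.17955 - 0.39888j ; Y_{6,6}(Ω₂) = 0.24742 + 0.11283j ; Δ = 0.08943 - 0.07843j
Σ over m = 0.14804 - 0.00000j; ×(4π/13) → 0.14310 - 0.00000j. Real part: 0.143104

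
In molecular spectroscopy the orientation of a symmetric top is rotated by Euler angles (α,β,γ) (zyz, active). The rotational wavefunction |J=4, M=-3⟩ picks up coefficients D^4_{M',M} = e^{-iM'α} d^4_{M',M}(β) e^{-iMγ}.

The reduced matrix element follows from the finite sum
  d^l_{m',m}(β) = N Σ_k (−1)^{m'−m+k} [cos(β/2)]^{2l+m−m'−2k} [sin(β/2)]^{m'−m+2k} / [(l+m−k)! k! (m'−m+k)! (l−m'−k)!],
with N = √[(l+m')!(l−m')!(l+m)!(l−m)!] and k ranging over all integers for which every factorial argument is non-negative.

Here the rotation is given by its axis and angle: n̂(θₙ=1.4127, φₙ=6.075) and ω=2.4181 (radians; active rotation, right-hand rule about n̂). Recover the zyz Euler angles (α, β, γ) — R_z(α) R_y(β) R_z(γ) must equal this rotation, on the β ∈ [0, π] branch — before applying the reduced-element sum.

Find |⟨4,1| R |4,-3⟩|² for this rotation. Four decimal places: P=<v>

P=0.2664

Axis–angle → zyz. n̂ = (sinθₙcosφₙ, sinθₙsinφₙ, cosθₙ) = (+0.966206, -0.204107, +0.157439), ω = 2.4181.
R = I cosω + sinω [n̂]ₓ + (1−cosω) n̂n̂ᵀ gives
  R = [+0.883752, -0.449243, +0.131010; -0.240792, -0.676615, -0.695853; +0.401250, +0.583415, -0.706134]
β = atan2(√(R₁₃²+R₂₃²), R₃₃) = 2.354819; α = atan2(R₂₃, R₁₃) mod 2π = 4.898483; γ = atan2(R₃₂, −R₃₁) mod 2π = 2.173261
First d^4_{1,-3}(β=2.3548), then the phase factors e^{-i(1)α} and e^{-i(-3)γ}:
c=cos(2.354819/2)=0.383319, s=sin(2.354819/2)=0.923616; N=√[120·6·1·5040]=1904.940944
The bounds max(0,m−m')=0 and min(l+m,l−m')=1 give 2 terms
  k=0: (−1)^4·1904.9409/(144)·0.3833^4·0.9236^4 = +0.207838
  k=1: (−1)^5·1904.9409/(240)·0.3833^2·0.9236^6 = -0.724001
d^4_{1,-3}(2.3548) = +0.207838 -0.724001 = -0.516163
|D^4_{1,-3}|² = |d^4_{1,-3}(β)|² = (-0.516163)² = 0.266425 (the z-rotation phases have unit modulus)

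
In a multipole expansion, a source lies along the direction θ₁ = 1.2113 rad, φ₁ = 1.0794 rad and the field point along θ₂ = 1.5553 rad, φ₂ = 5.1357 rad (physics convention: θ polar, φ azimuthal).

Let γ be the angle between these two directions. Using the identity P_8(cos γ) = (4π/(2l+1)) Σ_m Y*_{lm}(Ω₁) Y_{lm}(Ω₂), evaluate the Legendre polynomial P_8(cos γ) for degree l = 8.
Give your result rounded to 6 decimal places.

0.119000

Summing Y*_{l m}(θ₁,φ₁)·Y_{l m}(θ₂,φ₂) over m ∈ [−8, 8]; prefactor 4π/(2·8+1) = 0.739198:
  term(m=-8) = +0.079948-0.134492i   from Y*(Ω₁)=-0.213950+0.215746i, Y(Ω₂)=-0.499570+0.124848i
  term(m=-7) = -0.014476+0.001742i   from Y*(Ω₁)=+0.134192+0.436616i, Y(Ω₂)=-0.005665+0.031414i
  term(m=-6) = -0.056929-0.058026i   from Y*(Ω₁)=+0.212857+0.041647i, Y(Ω₂)=-0.308962-0.212156i
  term(m=-5) = +0.001228-0.008786i   from Y*(Ω₁)=-0.148675+0.182130i, Y(Ω₂)=-0.032252+0.019586i
  term(m=-4) = +0.092718-0.052747i   from Y*(Ω₁)=+0.122099+0.293039i, Y(Ω₂)=-0.041042-0.333504i
  term(m=-3) = +0.003572+0.001500i   from Y*(Ω₁)=-0.095204-0.009226i, Y(Ω₂)=-0.038686-0.012004i
  term(m=-2) = +0.026937+0.101825i   from Y*(Ω₁)=-0.182627+0.273940i, Y(Ω₂)=+0.211951-0.239634i
  term(m=-1) = -0.000858+0.001114i   from Y*(Ω₁)=-0.015911-0.029731i, Y(Ω₂)=-0.017130-0.038021i
  term(m=+0) = -0.103295-0.000000i   from Y*(Ω₁)=-0.327617-0.000000i, Y(Ω₂)=+0.315291+0.000000i
  term(m=+1) = -0.000858-0.001114i   from Y*(Ω₁)=+0.015911-0.029731i, Y(Ω₂)=+0.017130-0.038021i
  term(m=+2) = +0.026937-0.101825i   from Y*(Ω₁)=-0.182627-0.273940i, Y(Ω₂)=+0.211951+0.239634i
  term(m=+3) = +0.003572-0.001500i   from Y*(Ω₁)=+0.095204-0.009226i, Y(Ω₂)=+0.038686-0.012004i
  term(m=+4) = +0.092718+0.052747i   from Y*(Ω₁)=+0.122099-0.293039i, Y(Ω₂)=-0.041042+0.333504i
  term(m=+5) = +0.001228+0.008786i   from Y*(Ω₁)=+0.148675+0.182130i, Y(Ω₂)=+0.032252+0.019586i
  term(m=+6) = -0.056929+0.058026i   from Y*(Ω₁)=+0.212857-0.041647i, Y(Ω₂)=-0.308962+0.212156i
  term(m=+7) = -0.014476-0.001742i   from Y*(Ω₁)=-0.134192+0.436616i, Y(Ω₂)=+0.005665+0.031414i
  term(m=+8) = +0.079948+0.134492i   from Y*(Ω₁)=-0.213950-0.215746i, Y(Ω₂)=-0.499570-0.124848i
Accumulated sum +0.160986+0.000000i; after 4π/(2l+1) scaling, +0.119000+0.000000i ⇒ P_8 = 0.119000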